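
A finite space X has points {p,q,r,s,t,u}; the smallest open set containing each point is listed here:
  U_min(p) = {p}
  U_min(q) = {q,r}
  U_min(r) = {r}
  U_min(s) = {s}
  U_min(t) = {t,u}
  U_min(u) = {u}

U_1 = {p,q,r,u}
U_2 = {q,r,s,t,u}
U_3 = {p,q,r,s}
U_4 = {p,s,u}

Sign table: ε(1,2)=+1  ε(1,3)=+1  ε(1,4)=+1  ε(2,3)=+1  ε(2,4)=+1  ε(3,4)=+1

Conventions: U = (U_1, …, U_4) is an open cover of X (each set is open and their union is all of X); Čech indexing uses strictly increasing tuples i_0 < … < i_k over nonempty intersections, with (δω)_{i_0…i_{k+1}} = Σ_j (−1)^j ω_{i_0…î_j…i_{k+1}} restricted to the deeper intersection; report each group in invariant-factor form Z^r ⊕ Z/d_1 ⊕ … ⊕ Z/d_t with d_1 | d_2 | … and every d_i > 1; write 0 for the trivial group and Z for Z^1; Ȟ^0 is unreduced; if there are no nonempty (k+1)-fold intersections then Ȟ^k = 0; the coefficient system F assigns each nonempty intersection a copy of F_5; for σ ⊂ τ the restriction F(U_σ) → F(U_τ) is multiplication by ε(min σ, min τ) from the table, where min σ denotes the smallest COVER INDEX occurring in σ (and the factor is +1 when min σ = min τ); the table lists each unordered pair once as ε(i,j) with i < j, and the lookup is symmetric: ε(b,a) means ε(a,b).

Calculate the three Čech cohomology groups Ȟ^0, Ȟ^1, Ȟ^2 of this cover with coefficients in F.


nonempty overlaps:
  U12={q,r,u} U13={p,q,r} U14={p,u} U23={q,r,s} U24={s,u} U34={p,s}
  U123={q,r} U124={u} U134={p} U234={s}
C dims 4,6,4; δ0: rk_F5 3; δ1: rk_F5 3
degree 0: 4−3−0 = 1 → Ȟ^0 ≅ Z/5
degree 1: 6−3−3 = 0 → Ȟ^1 ≅ 0
degree 2: 4−0−3 = 1 → Ȟ^2 ≅ Z/5

Ȟ^0(U;F) ≅ Z/5, Ȟ^1(U;F) ≅ 0, Ȟ^2(U;F) ≅ Z/5


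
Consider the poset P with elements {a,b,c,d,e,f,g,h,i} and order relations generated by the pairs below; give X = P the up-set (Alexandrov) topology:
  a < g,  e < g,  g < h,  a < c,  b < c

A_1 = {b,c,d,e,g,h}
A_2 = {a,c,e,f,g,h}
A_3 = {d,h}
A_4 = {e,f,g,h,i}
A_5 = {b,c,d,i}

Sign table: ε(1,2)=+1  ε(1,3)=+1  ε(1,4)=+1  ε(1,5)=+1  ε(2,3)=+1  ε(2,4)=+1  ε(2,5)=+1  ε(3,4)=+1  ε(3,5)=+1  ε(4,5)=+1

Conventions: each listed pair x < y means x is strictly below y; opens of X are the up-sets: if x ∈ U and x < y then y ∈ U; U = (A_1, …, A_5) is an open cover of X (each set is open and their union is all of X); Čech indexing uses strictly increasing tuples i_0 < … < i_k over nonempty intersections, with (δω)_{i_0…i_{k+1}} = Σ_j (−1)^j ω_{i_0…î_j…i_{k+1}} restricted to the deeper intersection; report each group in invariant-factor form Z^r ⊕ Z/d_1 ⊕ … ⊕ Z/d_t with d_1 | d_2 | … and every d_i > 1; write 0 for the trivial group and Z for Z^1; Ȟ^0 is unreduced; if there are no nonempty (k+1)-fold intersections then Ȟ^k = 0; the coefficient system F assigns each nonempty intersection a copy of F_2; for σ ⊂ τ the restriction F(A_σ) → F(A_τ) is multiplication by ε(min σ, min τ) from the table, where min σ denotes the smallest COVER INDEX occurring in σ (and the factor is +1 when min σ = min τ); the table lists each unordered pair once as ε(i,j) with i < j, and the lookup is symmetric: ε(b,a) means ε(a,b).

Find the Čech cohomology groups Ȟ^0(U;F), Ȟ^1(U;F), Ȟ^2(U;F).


Ȟ^0(U;F) ≅ Z/2; Ȟ^1(U;F) ≅ Z/2; Ȟ^2(U;F) ≅ 0

nonempty overlaps:
  A12={c,e,g,h} A13={d,h} A14={e,g,h} A15={b,c,d} A23={h} A24={e,f,g,h} A25={c} A34={h} A35={d} A45={i}
  A123={h} A124={e,g,h} A125={c} A134={h} A135={d} A234={h}
  A1234={h}
C dims 5,10,6,1; δ0: rk_F2 4; δ1: rk_F2 5; δ2: rk_F2 1
degree 0: 5−4−0 = 1 → Ȟ^0 ≅ Z/2
degree 1: 10−5−4 = 1 → Ȟ^1 ≅ Z/2
degree 2: 6−1−5 = 0 → Ȟ^2 ≅ 0


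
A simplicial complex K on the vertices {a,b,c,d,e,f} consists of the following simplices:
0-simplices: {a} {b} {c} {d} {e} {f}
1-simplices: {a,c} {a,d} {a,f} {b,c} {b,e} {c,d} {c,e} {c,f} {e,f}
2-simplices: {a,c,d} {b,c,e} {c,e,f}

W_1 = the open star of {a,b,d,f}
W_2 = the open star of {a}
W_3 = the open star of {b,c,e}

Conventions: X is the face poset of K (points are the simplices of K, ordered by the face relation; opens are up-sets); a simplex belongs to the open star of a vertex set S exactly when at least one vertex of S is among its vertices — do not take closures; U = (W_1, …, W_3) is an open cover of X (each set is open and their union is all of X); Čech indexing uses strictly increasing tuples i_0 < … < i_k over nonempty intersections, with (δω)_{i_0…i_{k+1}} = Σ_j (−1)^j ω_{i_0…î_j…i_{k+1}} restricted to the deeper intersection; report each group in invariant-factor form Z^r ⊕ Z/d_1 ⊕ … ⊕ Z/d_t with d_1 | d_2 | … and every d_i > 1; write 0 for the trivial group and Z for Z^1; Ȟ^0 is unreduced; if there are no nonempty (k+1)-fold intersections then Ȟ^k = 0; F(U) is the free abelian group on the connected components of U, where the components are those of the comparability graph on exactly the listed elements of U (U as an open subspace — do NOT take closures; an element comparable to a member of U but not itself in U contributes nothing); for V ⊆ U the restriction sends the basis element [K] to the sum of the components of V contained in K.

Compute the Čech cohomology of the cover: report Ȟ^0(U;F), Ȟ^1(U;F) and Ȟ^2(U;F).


Ȟ^0 ≅ Z, Ȟ^1 ≅ Z and Ȟ^2 ≅ 0

nerve of the cover:
  W1={{a},{b},{d},{f},{a,c},{a,d},{a,f},{b,c},{b,e},{c,d},{c,f},{e,f},{a,c,d},{b,c,e},{c,e,f}} W2={{a},{a,c},{a,d},{a,f},{a,c,d}} W3={{b},{c},{e},{a,c},{b,c},{b,e},{c,d},{c,e},{c,f},{e,f},{a,c,d},{b,c,e},{c,e,f}}
  W12={{a},{a,c},{a,d},{a,f},{a,c,d}} W13={{b},{a,c},{b,c},{b,e},{c,d},{c,f},{e,f},{a,c,d},{b,c,e},{c,e,f}} W23={{a,c},{a,c,d}}
  W123={{a,c},{a,c,d}}
components per intersection:
  W1: {{a},{d},{f},{a,c},{a,d},{a,f},{c,d},{c,f},{e,f},{a,c,d},{c,e,f}} {{b},{b,c},{b,e},{b,c,e}}
  W2: {{a},{a,c},{a,d},{a,f},{a,c,d}}
  W3: {{b},{c},{e},{a,c},{b,c},{b,e},{c,d},{c,e},{c,f},{e,f},{a,c,d},{b,c,e},{c,e,f}}
  W12: {{a},{a,c},{a,d},{a,f},{a,c,d}}
  W13: {{b},{b,c},{b,e},{b,c,e}} {{a,c},{c,d},{a,c,d}} {{c,f},{e,f},{c,e,f}}
  W23: {{a,c},{a,c,d}}
  W123: {{a,c},{a,c,d}}
C dims 4,5,1; δ0: rk 3, SNF 1^3; δ1: rk 1, SNF 1^1
Ȟ^0 = (4 − 3) − 0 = 1, so Ȟ^0 ≅ Z
Ȟ^1 = (5 − 1) − 3 = 1, so Ȟ^1 ≅ Z
Ȟ^2 = (1 − 0) − 1 = 0, so Ȟ^2 ≅ 0


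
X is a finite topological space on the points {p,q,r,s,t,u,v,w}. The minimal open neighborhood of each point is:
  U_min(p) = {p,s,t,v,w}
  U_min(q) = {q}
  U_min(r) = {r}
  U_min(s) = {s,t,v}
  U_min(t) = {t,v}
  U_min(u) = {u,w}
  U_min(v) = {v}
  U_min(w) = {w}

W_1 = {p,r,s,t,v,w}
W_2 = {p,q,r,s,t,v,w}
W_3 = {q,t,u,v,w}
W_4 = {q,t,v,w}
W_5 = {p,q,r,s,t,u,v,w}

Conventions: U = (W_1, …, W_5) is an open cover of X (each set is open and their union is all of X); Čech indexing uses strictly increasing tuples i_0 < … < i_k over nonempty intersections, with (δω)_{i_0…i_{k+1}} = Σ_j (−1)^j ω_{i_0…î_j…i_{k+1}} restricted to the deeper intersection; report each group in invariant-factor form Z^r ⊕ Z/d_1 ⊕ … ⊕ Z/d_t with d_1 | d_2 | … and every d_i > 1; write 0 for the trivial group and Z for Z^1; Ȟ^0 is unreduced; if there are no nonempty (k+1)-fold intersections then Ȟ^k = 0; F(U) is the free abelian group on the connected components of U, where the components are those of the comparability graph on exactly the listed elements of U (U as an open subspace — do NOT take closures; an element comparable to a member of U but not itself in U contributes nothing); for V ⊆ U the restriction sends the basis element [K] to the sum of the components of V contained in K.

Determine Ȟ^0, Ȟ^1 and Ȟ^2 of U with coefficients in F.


nonempty intersections:
  W12={p,r,s,t,v,w} W13={t,v,w} W14={t,v,w} W15={p,r,s,t,v,w} W23={q,t,v,w} W24={q,t,v,w} W25={p,q,r,s,t,v,w} W34={q,t,v,w} W35={q,t,u,v,w} W45={q,t,v,w}
  W123={t,v,w} W124={t,v,w} W125={p,r,s,t,v,w} W134={t,v,w} W135={t,v,w} W145={t,v,w} W234={q,t,v,w} W235={q,t,v,w} W245={q,t,v,w} W345={q,t,v,w}
  W1234={t,v,w} W1235={t,v,w} W1245={t,v,w} W1345={t,v,w} W2345={q,t,v,w}
  W12345={t,v,w}
components per intersection:
  W1: {p,s,t,v,w} {r}
  W2: {p,s,t,v,w} {q} {r}
  W3: {q} {t,v} {u,w}
  W4: {q} {t,v} {w}
  W5: {p,s,t,u,v,w} {q} {r}
  W12: {p,s,t,v,w} {r}
  W13: {t,v} {w}
  W14: {t,v} {w}
  W15: {p,s,t,v,w} {r}
  W23: {q} {t,v} {w}
  W24: {q} {t,v} {w}
  W25: {p,s,t,v,w} {q} {r}
  W34: {q} {t,v} {w}
  W35: {q} {t,v} {u,w}
  W45: {q} {t,v} {w}
  W123: {t,v} {w}
  W124: {t,v} {w}
  W125: {p,s,t,v,w} {r}
  W134: {t,v} {w}
  W135: {t,v} {w}
  W145: {t,v} {w}
  W234: {q} {t,v} {w}
  W235: {q} {t,v} {w}
  W245: {q} {t,v} {w}
  W345: {q} {t,v} {w}
  W1234: {t,v} {w}
  W1235: {t,v} {w}
  W1245: {t,v} {w}
  W1345: {t,v} {w}
  W2345: {q} {t,v} {w}
  W12345: {t,v} {w}
C dims 14,26,24,11; δ0: rk 11, SNF 1^11; δ1: rk 15, SNF 1^15; δ2: rk 9, SNF 1^9
Ȟ^0: (14−11)−0=3 ⇒ Z^3
Ȟ^1: (26−15)−11=0 ⇒ 0
Ȟ^2: (24−9)−15=0 ⇒ 0

Ȟ^0(U;F) ≅ Z^3; Ȟ^1(U;F) ≅ 0; Ȟ^2(U;F) ≅ 0


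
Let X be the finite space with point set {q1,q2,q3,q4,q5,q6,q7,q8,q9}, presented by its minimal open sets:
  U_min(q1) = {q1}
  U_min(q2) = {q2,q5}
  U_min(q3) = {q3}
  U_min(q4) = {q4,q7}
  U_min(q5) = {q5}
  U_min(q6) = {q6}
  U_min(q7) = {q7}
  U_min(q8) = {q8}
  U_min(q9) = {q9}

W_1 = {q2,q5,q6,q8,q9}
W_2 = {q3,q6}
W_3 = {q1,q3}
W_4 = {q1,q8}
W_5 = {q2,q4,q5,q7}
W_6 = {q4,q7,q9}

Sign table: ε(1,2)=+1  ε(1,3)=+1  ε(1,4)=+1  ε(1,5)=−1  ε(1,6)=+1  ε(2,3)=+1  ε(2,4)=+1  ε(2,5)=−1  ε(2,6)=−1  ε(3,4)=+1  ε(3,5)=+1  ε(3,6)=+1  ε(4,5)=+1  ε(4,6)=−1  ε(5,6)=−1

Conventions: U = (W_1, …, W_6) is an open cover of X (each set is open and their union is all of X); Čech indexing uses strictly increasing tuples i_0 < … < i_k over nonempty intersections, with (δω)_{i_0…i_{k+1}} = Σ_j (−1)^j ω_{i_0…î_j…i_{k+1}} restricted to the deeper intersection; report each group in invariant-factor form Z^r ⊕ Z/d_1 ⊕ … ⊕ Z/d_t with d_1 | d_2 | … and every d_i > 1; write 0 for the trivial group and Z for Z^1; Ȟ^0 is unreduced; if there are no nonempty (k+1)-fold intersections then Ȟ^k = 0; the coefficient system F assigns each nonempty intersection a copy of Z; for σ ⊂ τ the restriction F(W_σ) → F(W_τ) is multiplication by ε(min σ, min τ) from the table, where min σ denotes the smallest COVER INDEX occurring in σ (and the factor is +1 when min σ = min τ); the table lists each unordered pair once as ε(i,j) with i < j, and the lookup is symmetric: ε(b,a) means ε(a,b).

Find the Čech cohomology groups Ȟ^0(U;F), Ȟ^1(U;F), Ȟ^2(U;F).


nerve simplices:
  W12={q6} W14={q8} W15={q2,q5} W16={q9} W23={q3} W34={q1} W56={q4,q7}
C dims 6,7; δ0: rk 5, SNF 1^5
degree 0: 6−5−0 = 1 → Ȟ^0 ≅ Z
degree 1: 7−0−5 = 2 → Ȟ^1 ≅ Z^2
degree 2: 0−0−0 = 0 → Ȟ^2 ≅ 0

Ȟ^0 = Z; Ȟ^1 = Z^2; Ȟ^2 = 0


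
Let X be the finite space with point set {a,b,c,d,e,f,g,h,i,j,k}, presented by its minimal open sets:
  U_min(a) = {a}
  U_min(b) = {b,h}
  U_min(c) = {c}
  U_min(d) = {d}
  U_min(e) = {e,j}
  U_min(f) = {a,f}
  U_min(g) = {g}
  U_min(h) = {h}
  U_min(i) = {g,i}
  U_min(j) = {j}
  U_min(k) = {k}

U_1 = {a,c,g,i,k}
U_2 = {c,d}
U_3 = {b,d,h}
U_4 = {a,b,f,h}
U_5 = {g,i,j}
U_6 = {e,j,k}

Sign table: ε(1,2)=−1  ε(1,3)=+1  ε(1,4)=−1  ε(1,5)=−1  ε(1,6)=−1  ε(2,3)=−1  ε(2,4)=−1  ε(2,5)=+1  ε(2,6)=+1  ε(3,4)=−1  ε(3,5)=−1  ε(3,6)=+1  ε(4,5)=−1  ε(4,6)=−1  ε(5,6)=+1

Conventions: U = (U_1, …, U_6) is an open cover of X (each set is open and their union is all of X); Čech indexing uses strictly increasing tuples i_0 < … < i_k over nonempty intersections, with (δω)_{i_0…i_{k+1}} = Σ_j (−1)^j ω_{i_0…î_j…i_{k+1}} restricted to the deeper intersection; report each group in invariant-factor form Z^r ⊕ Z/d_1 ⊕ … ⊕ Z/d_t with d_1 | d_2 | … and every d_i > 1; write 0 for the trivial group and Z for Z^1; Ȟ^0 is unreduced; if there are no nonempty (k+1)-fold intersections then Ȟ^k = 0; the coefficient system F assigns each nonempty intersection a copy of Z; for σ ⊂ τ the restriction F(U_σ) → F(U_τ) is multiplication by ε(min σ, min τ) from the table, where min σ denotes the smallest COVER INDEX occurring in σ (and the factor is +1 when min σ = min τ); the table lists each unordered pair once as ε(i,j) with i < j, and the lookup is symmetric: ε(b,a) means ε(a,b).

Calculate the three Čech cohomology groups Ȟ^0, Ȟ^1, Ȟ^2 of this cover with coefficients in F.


nerve of the cover:
  U12={c} U14={a} U15={g,i} U16={k} U23={d} U34={b,h} U56={j}
C dims 6,7; δ0: rk 5, SNF 1^5
Ȟ^0 = (6 − 5) − 0 = 1, so Ȟ^0 ≅ Z
Ȟ^1 = (7 − 0) − 5 = 2, so Ȟ^1 ≅ Z^2
Ȟ^2 = (0 − 0) − 0 = 0, so Ȟ^2 ≅ 0

Ȟ^0(U;F) ≅ Z, Ȟ^1(U;F) ≅ Z^2, Ȟ^2(U;F) ≅ 0


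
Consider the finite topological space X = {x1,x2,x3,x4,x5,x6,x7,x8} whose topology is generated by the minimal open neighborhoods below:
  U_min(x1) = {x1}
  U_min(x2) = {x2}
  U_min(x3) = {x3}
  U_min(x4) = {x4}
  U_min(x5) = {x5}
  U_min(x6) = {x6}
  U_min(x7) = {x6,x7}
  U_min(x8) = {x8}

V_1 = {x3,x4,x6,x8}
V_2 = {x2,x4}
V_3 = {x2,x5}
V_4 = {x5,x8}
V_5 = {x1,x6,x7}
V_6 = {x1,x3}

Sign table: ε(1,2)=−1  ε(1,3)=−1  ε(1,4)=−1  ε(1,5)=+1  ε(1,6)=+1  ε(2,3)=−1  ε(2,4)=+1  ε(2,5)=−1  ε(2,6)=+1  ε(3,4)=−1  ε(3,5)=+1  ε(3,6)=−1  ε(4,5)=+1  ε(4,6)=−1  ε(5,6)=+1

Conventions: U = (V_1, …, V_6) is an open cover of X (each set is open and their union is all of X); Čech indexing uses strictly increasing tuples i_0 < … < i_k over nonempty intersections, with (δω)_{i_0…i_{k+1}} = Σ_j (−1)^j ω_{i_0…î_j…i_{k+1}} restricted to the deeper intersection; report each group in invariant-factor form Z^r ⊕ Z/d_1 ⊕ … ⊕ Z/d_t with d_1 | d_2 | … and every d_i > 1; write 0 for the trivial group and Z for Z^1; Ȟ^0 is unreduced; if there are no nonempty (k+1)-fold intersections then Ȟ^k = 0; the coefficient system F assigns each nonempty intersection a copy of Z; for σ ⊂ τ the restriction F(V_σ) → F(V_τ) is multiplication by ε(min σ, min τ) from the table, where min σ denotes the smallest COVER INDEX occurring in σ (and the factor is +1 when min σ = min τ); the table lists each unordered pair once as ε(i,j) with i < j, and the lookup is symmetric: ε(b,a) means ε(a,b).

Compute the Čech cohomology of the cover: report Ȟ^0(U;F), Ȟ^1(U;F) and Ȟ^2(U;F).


intersection data:
  V12={x4} V14={x8} V15={x6} V16={x3} V23={x2} V34={x5} V56={x1}
C dims 6,7; δ0: rk 5, SNF 1^5
Ȟ^0 = (6 − 5) − 0 = 1, so Ȟ^0 ≅ Z
Ȟ^1 = (7 − 0) − 5 = 2, so Ȟ^1 ≅ Z^2
Ȟ^2 = (0 − 0) − 0 = 0, so Ȟ^2 ≅ 0

Ȟ^0 = Z, Ȟ^1 = Z^2 and Ȟ^2 = 0


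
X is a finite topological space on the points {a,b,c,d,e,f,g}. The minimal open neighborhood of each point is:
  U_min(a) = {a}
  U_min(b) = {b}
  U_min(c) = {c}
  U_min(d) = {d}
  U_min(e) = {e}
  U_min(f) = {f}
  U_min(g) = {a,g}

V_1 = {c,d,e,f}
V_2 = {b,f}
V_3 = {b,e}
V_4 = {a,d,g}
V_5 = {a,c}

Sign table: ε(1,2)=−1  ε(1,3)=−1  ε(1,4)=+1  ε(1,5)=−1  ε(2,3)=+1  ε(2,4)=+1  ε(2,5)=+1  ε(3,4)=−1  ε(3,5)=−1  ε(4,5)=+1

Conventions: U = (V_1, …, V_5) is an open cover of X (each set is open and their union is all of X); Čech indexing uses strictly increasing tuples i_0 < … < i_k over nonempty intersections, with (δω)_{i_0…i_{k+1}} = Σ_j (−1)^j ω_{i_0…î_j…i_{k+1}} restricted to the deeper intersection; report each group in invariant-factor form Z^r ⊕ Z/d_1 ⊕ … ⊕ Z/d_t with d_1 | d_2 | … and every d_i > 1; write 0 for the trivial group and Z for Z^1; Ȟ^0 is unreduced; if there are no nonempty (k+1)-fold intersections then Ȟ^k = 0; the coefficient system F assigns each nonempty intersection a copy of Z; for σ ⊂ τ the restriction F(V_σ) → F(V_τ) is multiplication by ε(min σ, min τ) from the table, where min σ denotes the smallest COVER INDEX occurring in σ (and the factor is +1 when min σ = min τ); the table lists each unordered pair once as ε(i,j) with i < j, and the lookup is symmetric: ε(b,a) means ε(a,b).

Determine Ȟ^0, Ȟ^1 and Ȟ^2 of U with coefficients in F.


Ȟ^0 ≅ 0, Ȟ^1 ≅ Z ⊕ Z/2 and Ȟ^2 ≅ 0

nonempty overlaps:
  V12={f} V13={e} V14={d} V15={c} V23={b} V45={a}
C dims 5,6; δ0: rk 5, SNF 1^4·2
degree 0: 5−5−0 = 0 → Ȟ^0 ≅ 0
degree 1: 6−0−5 = 1 plus torsion [2] → Ȟ^1 ≅ Z ⊕ Z/2
degree 2: 0−0−0 = 0 → Ȟ^2 ≅ 0


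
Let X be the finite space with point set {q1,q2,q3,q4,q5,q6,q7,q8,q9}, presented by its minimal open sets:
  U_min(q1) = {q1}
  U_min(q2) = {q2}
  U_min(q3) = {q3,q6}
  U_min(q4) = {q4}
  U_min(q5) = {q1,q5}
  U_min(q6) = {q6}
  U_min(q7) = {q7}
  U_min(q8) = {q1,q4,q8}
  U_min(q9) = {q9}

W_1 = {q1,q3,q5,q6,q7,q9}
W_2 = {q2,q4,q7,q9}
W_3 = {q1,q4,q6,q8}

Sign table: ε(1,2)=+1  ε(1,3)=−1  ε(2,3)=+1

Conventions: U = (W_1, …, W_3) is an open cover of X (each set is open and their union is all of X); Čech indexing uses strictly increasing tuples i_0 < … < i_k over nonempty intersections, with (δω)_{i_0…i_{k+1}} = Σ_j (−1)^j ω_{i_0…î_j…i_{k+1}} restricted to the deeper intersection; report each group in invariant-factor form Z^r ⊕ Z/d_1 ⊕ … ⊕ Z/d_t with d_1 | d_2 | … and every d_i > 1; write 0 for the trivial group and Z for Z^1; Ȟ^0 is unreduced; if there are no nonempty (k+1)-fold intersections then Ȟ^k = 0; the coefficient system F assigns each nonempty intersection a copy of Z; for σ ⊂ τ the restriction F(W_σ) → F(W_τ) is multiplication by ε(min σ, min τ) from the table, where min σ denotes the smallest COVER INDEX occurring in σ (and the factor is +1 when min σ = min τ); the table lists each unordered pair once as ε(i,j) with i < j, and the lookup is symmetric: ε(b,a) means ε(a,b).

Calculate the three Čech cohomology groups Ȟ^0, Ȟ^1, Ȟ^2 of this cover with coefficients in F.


nonempty intersections:
  W12={q7,q9} W13={q1,q6} W23={q4}
C dims 3,3; δ0: rk 3, SNF 1^2·2
Ȟ^0: (3−3)−0=0 ⇒ 0
Ȟ^1: (3−0)−3=0 plus torsion [2] ⇒ Z/2
Ȟ^2: (0−0)−0=0 ⇒ 0

Ȟ^0 = 0,  Ȟ^1 = Z/2,  Ȟ^2 = 0


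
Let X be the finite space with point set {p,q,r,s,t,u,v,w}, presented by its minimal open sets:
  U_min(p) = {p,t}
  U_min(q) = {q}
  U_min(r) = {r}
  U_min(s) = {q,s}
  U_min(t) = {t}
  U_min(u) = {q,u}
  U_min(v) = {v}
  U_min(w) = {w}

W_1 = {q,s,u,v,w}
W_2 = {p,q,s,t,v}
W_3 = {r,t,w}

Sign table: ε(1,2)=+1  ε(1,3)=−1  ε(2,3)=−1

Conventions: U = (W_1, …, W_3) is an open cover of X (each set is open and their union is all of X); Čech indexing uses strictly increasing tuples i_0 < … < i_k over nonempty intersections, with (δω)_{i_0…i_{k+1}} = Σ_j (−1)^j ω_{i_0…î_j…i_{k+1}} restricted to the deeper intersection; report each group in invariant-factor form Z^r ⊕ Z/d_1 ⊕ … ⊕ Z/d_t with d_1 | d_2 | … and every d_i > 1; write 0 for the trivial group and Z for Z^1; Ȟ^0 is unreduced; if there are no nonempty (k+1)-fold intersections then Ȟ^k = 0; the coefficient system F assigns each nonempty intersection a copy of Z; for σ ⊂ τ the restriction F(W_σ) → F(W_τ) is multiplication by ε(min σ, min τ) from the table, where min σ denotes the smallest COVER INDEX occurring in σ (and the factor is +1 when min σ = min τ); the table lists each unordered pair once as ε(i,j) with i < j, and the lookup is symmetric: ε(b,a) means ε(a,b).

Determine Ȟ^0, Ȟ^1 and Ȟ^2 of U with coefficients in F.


nonempty overlaps:
  W12={q,s,v} W13={w} W23={t}
C dims 3,3; δ0: rk 2, SNF 1^2
degree 0: 3−2−0 = 1 → Ȟ^0 ≅ Z
degree 1: 3−0−2 = 1 → Ȟ^1 ≅ Z
degree 2: 0−0−0 = 0 → Ȟ^2 ≅ 0

Ȟ^0 ≅ Z, Ȟ^1 ≅ Z and Ȟ^2 ≅ 0


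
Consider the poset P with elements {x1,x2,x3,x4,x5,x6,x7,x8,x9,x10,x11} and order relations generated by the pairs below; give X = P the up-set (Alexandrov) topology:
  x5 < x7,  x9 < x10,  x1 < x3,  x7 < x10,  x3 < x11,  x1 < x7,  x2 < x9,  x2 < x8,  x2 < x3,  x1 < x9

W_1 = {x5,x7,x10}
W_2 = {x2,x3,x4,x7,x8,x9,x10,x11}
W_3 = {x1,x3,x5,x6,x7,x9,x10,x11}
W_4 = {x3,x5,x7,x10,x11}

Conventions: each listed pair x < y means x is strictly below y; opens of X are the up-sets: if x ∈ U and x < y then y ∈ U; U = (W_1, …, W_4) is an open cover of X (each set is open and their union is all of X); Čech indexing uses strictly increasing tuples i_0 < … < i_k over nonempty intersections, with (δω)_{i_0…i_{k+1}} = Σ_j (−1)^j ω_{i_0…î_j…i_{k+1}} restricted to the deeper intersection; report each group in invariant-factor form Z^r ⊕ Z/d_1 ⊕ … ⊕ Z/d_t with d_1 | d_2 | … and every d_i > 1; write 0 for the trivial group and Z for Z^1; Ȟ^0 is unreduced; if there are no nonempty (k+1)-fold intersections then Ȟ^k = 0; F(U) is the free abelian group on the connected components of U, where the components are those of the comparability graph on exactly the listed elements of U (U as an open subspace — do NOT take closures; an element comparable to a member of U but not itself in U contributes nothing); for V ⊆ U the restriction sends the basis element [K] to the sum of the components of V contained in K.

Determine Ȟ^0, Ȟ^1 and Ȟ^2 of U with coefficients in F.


nonempty intersections:
  W12={x7,x10} W13={x5,x7,x10} W14={x5,x7,x10} W23={x3,x7,x9,x10,x11} W24={x3,x7,x10,x11} W34={x3,x5,x7,x10,x11}
  W123={x7,x10} W124={x7,x10} W134={x5,x7,x10} W234={x3,x7,x10,x11}
  W1234={x7,x10}
components per intersection:
  W1: {x5,x7,x10}
  W2: {x2,x3,x7,x8,x9,x10,x11} {x4}
  W3: {x1,x3,x5,x7,x9,x10,x11} {x6}
  W4: {x3,x11} {x5,x7,x10}
  W12: {x7,x10}
  W13: {x5,x7,x10}
  W14: {x5,x7,x10}
  W23: {x3,x11} {x7,x9,x10}
  W24: {x3,x11} {x7,x10}
  W34: {x3,x11} {x5,x7,x10}
  W123: {x7,x10}
  W124: {x7,x10}
  W134: {x5,x7,x10}
  W234: {x3,x11} {x7,x10}
  W1234: {x7,x10}
C dims 7,9,5,1; δ0: rk 4, SNF 1^4; δ1: rk 4, SNF 1^4; δ2: rk 1, SNF 1^1
Ȟ^0: (7−4)−0=3 ⇒ Z^3
Ȟ^1: (9−4)−4=1 ⇒ Z
Ȟ^2: (5−1)−4=0 ⇒ 0

Ȟ^0(U;F) ≅ Z^3, Ȟ^1(U;F) ≅ Z and Ȟ^2(U;F) ≅ 0


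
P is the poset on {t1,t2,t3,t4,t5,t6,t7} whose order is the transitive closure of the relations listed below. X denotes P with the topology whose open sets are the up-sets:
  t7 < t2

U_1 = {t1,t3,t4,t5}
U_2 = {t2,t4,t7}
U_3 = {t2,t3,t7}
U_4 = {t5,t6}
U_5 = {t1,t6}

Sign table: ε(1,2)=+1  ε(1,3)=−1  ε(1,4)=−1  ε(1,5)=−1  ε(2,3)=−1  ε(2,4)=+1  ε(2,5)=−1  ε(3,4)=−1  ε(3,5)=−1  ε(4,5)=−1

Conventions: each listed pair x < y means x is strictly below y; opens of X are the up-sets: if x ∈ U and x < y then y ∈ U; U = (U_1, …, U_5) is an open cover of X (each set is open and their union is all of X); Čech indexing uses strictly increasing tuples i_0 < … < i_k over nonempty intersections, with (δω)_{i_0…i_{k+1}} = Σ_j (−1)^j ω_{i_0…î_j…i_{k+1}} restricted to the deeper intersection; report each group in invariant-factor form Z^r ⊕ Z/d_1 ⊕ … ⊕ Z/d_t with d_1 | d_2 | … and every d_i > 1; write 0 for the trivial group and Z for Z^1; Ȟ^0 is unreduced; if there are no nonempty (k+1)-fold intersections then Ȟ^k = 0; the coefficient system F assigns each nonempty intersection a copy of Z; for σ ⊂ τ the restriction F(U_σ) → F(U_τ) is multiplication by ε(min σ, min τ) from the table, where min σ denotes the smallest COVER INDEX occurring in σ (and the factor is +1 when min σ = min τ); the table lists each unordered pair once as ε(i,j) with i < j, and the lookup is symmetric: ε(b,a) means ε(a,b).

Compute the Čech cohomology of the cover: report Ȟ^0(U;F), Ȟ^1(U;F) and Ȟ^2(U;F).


Ȟ^0 = 0, Ȟ^1 = Z ⊕ Z/2, Ȟ^2 = 0

cover nerve:
  U12={t4} U13={t3} U14={t5} U15={t1} U23={t2,t7} U45={t6}
C dims 5,6; δ0: rk 5, SNF 1^4·2
Ȟ^0: (5−5)−0=0 ⇒ 0
Ȟ^1: (6−0)−5=1 plus torsion [2] ⇒ Z ⊕ Z/2
Ȟ^2: (0−0)−0=0 ⇒ 0


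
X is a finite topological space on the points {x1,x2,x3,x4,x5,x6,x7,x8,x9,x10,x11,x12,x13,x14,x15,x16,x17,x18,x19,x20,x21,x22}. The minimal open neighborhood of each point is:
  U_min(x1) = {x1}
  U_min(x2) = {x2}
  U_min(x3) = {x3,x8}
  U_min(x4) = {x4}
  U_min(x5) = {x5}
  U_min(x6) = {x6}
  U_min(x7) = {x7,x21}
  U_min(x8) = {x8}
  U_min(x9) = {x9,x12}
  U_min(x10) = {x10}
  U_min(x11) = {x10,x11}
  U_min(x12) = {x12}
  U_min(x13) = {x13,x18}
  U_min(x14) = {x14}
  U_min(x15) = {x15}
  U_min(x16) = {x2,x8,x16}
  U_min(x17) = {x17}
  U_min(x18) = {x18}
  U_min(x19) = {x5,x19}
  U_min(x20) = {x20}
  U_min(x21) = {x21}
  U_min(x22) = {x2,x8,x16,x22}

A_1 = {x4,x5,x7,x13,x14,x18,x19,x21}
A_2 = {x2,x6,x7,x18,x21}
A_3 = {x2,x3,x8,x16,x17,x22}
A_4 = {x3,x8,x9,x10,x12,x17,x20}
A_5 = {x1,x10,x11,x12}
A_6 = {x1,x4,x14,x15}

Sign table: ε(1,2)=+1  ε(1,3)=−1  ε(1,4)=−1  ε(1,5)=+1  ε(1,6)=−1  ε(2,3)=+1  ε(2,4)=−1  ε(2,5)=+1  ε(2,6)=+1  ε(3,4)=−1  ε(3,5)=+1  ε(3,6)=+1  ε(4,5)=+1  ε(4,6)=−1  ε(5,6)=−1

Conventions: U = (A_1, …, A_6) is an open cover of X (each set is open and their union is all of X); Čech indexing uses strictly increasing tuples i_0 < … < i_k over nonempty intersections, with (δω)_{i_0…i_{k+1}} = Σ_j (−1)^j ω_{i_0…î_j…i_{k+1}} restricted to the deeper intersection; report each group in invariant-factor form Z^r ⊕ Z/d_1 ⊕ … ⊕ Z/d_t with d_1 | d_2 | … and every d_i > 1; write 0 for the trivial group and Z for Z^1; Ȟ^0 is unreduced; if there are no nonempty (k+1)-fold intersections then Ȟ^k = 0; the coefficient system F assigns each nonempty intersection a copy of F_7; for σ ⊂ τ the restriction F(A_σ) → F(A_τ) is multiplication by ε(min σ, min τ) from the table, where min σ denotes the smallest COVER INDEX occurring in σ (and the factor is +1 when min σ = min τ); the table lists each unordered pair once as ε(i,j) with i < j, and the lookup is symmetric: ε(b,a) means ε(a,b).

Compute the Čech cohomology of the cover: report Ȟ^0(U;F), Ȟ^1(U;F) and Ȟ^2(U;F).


Ȟ^0 = 0; Ȟ^1 = 0; Ȟ^2 = 0

nerve of the cover:
  A12={x7,x18,x21} A16={x4,x14} A23={x2} A34={x3,x8,x17} A45={x10,x12} A56={x1}
C dims 6,6; δ0: rk_F7 6
Ȟ^0 = (6 − 6) − 0 = 0, so Ȟ^0 ≅ 0
Ȟ^1 = (6 − 0) − 6 = 0, so Ȟ^1 ≅ 0
Ȟ^2 = (0 − 0) − 0 = 0, so Ȟ^2 ≅ 0


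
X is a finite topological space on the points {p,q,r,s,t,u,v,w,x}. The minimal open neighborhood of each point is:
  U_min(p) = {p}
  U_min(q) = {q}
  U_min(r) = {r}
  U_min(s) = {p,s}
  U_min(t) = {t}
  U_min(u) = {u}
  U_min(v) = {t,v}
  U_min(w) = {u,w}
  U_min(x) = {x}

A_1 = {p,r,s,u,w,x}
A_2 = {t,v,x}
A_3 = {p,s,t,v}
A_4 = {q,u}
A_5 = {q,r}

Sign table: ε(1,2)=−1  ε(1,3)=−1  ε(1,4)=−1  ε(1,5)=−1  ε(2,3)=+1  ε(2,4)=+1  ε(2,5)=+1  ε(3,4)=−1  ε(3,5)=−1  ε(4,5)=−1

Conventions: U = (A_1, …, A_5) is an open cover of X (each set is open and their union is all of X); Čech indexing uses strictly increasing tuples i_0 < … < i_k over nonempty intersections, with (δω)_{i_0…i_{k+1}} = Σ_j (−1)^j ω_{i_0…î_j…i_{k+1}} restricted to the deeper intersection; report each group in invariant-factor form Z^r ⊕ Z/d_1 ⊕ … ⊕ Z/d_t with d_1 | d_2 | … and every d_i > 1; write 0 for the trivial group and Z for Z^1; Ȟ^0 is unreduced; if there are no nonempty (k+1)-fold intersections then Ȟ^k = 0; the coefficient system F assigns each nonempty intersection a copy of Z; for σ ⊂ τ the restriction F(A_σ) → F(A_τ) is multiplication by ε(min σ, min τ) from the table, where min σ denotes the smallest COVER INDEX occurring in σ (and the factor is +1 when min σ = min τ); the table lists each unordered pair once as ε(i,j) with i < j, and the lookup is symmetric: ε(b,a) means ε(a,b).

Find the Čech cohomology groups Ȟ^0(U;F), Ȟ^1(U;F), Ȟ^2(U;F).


intersection data:
  A12={x} A13={p,s} A14={u} A15={r} A23={t,v} A45={q}
C dims 5,6; δ0: rk 5, SNF 1^4·2
Ȟ^0 = (5 − 5) − 0 = 0, so Ȟ^0 ≅ 0
Ȟ^1 = (6 − 0) − 5 = 1 plus torsion [2], so Ȟ^1 ≅ Z ⊕ Z/2
Ȟ^2 = (0 − 0) − 0 = 0, so Ȟ^2 ≅ 0

Ȟ^0 = 0, Ȟ^1 = Z ⊕ Z/2, Ȟ^2 = 0


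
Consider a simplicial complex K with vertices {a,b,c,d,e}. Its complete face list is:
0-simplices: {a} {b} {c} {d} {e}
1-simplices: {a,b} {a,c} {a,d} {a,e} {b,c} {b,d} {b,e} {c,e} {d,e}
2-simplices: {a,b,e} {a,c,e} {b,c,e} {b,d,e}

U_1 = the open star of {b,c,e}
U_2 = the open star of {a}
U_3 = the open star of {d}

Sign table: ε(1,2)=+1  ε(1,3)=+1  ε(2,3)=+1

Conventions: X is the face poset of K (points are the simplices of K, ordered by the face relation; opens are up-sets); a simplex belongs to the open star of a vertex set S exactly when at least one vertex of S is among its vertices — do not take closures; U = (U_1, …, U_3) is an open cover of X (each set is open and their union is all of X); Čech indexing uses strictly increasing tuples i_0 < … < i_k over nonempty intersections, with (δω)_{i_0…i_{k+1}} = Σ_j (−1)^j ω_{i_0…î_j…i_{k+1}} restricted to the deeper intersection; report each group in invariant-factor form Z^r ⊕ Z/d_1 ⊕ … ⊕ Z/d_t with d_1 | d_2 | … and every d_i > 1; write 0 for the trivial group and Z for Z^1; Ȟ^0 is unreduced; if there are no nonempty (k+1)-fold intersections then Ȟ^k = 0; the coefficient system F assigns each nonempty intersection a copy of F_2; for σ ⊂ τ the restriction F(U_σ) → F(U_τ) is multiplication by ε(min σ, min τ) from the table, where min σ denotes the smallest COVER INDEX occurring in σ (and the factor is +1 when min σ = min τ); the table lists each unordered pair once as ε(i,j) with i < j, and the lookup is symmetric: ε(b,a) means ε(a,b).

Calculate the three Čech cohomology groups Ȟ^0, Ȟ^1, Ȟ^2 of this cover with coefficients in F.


nerve of the cover:
  U1={{b},{c},{e},{a,b},{a,c},{a,e},{b,c},{b,d},{b,e},{c,e},{d,e},{a,b,e},{a,c,e},{b,c,e},{b,d,e}} U2={{a},{a,b},{a,c},{a,d},{a,e},{a,b,e},{a,c,e}} U3={{d},{a,d},{b,d},{d,e},{b,d,e}}
  U12={{a,b},{a,c},{a,e},{a,b,e},{a,c,e}} U13={{b,d},{d,e},{b,d,e}} U23={{a,d}}
C dims 3,3; δ0: rk_F2 2
Ȟ^0 = (3 − 2) − 0 = 1, so Ȟ^0 ≅ Z/2
Ȟ^1 = (3 − 0) − 2 = 1, so Ȟ^1 ≅ Z/2
Ȟ^2 = (0 − 0) − 0 = 0, so Ȟ^2 ≅ 0

Ȟ^0(U;F) ≅ Z/2; Ȟ^1(U;F) ≅ Z/2; Ȟ^2(U;F) ≅ 0


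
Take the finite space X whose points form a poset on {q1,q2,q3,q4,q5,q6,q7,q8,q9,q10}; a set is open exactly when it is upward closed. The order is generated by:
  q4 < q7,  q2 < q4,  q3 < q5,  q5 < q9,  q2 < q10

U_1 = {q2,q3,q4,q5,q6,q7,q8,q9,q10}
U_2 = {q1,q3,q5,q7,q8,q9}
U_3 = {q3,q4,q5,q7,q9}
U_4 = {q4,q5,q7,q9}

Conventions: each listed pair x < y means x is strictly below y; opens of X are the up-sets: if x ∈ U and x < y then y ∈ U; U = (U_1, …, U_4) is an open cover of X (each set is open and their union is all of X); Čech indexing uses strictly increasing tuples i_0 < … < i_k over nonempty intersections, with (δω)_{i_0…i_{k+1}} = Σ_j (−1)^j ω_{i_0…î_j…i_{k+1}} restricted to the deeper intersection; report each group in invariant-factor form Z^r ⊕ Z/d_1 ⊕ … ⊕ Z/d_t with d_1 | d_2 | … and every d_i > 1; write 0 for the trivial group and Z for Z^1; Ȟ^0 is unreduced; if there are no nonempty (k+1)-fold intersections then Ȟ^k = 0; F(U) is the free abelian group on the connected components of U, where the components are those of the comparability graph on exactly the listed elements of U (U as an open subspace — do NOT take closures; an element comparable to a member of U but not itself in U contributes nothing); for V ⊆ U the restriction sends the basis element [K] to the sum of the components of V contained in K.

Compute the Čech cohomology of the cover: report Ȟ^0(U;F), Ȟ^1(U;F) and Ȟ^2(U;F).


Ȟ^0 ≅ Z^5, Ȟ^1 ≅ 0, Ȟ^2 ≅ 0

nerve simplices:
  U12={q3,q5,q7,q8,q9} U13={q3,q4,q5,q7,q9} U14={q4,q5,q7,q9} U23={q3,q5,q7,q9} U24={q5,q7,q9} U34={q4,q5,q7,q9}
  U123={q3,q5,q7,q9} U124={q5,q7,q9} U134={q4,q5,q7,q9} U234={q5,q7,q9}
  U1234={q5,q7,q9}
components per intersection:
  U1: {q2,q4,q7,q10} {q3,q5,q9} {q6} {q8}
  U2: {q1} {q3,q5,q9} {q7} {q8}
  U3: {q3,q5,q9} {q4,q7}
  U4: {q4,q7} {q5,q9}
  U12: {q3,q5,q9} {q7} {q8}
  U13: {q3,q5,q9} {q4,q7}
  U14: {q4,q7} {q5,q9}
  U23: {q3,q5,q9} {q7}
  U24: {q5,q9} {q7}
  U34: {q4,q7} {q5,q9}
  U123: {q3,q5,q9} {q7}
  U124: {q5,q9} {q7}
  U134: {q4,q7} {q5,q9}
  U234: {q5,q9} {q7}
  U1234: {q5,q9} {q7}
C dims 12,13,8,2; δ0: rk 7, SNF 1^7; δ1: rk 6, SNF 1^6; δ2: rk 2, SNF 1^2
degree 0: 12−7−0 = 5 → Ȟ^0 ≅ Z^5
degree 1: 13−6−7 = 0 → Ȟ^1 ≅ 0
degree 2: 8−2−6 = 0 → Ȟ^2 ≅ 0


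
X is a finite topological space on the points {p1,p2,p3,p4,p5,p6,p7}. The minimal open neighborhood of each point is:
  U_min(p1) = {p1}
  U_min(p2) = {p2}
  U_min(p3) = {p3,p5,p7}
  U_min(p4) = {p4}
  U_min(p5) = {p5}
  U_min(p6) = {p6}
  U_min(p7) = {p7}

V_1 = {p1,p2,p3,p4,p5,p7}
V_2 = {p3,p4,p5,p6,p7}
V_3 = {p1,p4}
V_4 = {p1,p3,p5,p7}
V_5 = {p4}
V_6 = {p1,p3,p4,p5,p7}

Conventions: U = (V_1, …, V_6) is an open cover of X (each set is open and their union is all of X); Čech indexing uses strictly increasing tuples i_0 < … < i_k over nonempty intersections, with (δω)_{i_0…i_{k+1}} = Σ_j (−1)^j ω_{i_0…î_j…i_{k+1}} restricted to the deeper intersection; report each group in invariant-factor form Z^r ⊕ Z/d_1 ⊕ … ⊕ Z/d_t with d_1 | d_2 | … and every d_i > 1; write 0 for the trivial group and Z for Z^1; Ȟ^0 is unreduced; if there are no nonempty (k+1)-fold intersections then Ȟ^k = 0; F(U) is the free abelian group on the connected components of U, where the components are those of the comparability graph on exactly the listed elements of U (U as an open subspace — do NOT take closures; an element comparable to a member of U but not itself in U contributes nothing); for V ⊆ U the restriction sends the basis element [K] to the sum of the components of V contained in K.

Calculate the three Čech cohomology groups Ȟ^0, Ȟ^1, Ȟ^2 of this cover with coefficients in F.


nonempty overlaps:
  V12={p3,p4,p5,p7} V13={p1,p4} V14={p1,p3,p5,p7} V15={p4} V16={p1,p3,p4,p5,p7} V23={p4} V24={p3,p5,p7} V25={p4} V26={p3,p4,p5,p7} V34={p1} V35={p4} V36={p1,p4} V46={p1,p3,p5,p7} V56={p4}
  V123={p4} V124={p3,p5,p7} V125={p4} V126={p3,p4,p5,p7} V134={p1} V135={p4} V136={p1,p4} V146={p1,p3,p5,p7} V156={p4} V235={p4} V236={p4} V246={p3,p5,p7} V256={p4} V346={p1} V356={p4}
  V1235={p4} V1236={p4} V1246={p3,p5,p7} V1256={p4} V1346={p1} V1356={p4} V2356={p4}
  V12356={p4}
components per intersection:
  V1: {p1} {p2} {p3,p5,p7} {p4}
  V2: {p3,p5,p7} {p4} {p6}
  V3: {p1} {p4}
  V4: {p1} {p3,p5,p7}
  V5: {p4}
  V6: {p1} {p3,p5,p7} {p4}
  V12: {p3,p5,p7} {p4}
  V13: {p1} {p4}
  V14: {p1} {p3,p5,p7}
  V15: {p4}
  V16: {p1} {p3,p5,p7} {p4}
  V23: {p4}
  V24: {p3,p5,p7}
  V25: {p4}
  V26: {p3,p5,p7} {p4}
  V34: {p1}
  V35: {p4}
  V36: {p1} {p4}
  V46: {p1} {p3,p5,p7}
  V56: {p4}
  V123: {p4}
  V124: {p3,p5,p7}
  V125: {p4}
  V126: {p3,p5,p7} {p4}
  V134: {p1}
  V135: {p4}
  V136: {p1} {p4}
  V146: {p1} {p3,p5,p7}
  V156: {p4}
  V235: {p4}
  V236: {p4}
  V246: {p3,p5,p7}
  V256: {p4}
  V346: {p1}
  V356: {p4}
  V1235: {p4}
  V1236: {p4}
  V1246: {p3,p5,p7}
  V1256: {p4}
  V1346: {p1}
  V1356: {p4}
  V2356: {p4}
  V12356: {p4}
C dims 15,22,18,7; δ0: rk 10, SNF 1^10; δ1: rk 12, SNF 1^12; δ2: rk 6, SNF 1^6
degree 0: 15−10−0 = 5 → Ȟ^0 ≅ Z^5
degree 1: 22−12−10 = 0 → Ȟ^1 ≅ 0
degree 2: 18−6−12 = 0 → Ȟ^2 ≅ 0

Ȟ^0 ≅ Z^5; Ȟ^1 ≅ 0; Ȟ^2 ≅ 0


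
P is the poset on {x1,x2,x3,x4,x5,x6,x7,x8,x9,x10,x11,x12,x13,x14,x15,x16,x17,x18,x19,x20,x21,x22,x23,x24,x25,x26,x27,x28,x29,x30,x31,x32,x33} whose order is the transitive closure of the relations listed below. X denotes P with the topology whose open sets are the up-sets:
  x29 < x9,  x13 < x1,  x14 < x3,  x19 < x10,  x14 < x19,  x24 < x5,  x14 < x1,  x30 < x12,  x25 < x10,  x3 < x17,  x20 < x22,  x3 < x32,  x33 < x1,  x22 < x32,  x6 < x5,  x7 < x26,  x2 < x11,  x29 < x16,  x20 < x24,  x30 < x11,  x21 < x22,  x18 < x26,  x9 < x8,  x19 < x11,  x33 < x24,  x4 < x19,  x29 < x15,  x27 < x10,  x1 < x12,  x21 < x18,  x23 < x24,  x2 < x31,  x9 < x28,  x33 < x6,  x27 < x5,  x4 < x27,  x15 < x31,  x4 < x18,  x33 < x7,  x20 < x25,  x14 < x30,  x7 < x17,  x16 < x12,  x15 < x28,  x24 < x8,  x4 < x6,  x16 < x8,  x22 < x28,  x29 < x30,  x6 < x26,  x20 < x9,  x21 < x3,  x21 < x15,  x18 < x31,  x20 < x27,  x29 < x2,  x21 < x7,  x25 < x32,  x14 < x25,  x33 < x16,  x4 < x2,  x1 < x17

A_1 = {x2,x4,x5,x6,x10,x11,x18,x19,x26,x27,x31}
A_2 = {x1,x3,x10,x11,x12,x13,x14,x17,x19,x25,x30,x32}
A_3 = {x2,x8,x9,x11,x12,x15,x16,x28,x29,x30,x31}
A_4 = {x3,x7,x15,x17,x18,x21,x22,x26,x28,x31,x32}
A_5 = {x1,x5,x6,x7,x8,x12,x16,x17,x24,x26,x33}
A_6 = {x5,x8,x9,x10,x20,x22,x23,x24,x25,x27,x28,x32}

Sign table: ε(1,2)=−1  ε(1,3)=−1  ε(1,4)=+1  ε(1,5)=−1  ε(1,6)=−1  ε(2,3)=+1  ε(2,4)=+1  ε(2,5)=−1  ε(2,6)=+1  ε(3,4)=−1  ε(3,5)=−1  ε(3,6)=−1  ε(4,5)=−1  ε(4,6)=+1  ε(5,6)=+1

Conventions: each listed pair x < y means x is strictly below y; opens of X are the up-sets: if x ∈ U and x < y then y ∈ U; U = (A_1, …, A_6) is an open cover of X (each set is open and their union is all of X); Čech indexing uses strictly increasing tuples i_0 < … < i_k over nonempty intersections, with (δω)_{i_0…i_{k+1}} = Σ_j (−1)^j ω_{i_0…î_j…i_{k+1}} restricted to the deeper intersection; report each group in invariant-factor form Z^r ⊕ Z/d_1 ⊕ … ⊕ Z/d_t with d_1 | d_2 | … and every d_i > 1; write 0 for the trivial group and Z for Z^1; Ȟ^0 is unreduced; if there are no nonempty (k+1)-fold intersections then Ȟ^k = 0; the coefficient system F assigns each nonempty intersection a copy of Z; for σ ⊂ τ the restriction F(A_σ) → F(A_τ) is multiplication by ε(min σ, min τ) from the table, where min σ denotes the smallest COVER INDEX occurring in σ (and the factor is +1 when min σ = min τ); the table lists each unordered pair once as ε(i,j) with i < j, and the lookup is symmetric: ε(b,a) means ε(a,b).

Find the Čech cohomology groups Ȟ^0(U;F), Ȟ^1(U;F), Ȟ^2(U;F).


Ȟ^0 = 0; Ȟ^1 = Z/2; Ȟ^2 = Z

nerve simplices:
  A12={x10,x11,x19} A13={x2,x11,x31} A14={x18,x26,x31} A15={x5,x6,x26} A16={x5,x10,x27} A23={x11,x12,x30} A24={x3,x17,x32} A25={x1,x12,x17} A26={x10,x25,x32} A34={x15,x28,x31} A35={x8,x12,x16} A36={x8,x9,x28} A45={x7,x17,x26} A46={x22,x28,x32} A56={x5,x8,x24}
  A123={x11} A126={x10} A134={x31} A145={x26} A156={x5} A235={x12} A245={x17} A246={x32} A346={x28} A356={x8}
C dims 6,15,10; δ0: rk 6, SNF 1^5·2; δ1: rk 9, SNF 1^9
degree 0: 6−6−0 = 0 → Ȟ^0 ≅ 0
degree 1: 15−9−6 = 0 plus torsion [2] → Ȟ^1 ≅ Z/2
degree 2: 10−0−9 = 1 → Ȟ^2 ≅ Z


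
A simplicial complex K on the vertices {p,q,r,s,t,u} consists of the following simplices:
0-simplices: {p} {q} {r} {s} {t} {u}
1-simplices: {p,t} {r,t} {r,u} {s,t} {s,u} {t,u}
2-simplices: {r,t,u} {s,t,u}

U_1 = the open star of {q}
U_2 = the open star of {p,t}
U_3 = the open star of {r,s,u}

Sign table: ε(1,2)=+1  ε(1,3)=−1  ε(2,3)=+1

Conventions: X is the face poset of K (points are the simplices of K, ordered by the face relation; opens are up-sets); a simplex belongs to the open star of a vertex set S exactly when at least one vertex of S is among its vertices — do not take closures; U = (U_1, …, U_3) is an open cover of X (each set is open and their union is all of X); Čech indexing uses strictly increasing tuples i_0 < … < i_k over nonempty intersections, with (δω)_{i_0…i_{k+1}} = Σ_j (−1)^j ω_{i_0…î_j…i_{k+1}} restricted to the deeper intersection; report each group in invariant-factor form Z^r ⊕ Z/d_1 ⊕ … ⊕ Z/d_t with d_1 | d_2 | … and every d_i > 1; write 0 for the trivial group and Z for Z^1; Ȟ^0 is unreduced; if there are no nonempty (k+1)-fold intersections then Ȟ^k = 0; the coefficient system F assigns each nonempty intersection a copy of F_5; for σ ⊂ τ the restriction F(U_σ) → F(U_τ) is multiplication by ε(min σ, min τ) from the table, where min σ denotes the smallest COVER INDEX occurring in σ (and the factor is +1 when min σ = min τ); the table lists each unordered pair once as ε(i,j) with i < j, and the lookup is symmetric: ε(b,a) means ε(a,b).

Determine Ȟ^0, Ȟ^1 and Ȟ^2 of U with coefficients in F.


nerve of the cover:
  U1={{q}} U2={{p},{t},{p,t},{r,t},{s,t},{t,u},{r,t,u},{s,t,u}} U3={{r},{s},{u},{r,t},{r,u},{s,t},{s,u},{t,u},{r,t,u},{s,t,u}}
  U23={{r,t},{s,t},{t,u},{r,t,u},{s,t,u}}
C dims 3,1; δ0: rk_F5 1
Ȟ^0 = (3 − 1) − 0 = 2, so Ȟ^0 ≅ Z/5 ⊕ Z/5
Ȟ^1 = (1 − 0) − 1 = 0, so Ȟ^1 ≅ 0
Ȟ^2 = (0 − 0) − 0 = 0, so Ȟ^2 ≅ 0

Ȟ^0(U;F) ≅ Z/5 ⊕ Z/5, Ȟ^1(U;F) ≅ 0 and Ȟ^2(U;F) ≅ 0
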